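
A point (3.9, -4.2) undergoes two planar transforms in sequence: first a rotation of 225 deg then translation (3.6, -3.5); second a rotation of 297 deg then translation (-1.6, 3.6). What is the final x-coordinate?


After transform 1:
x1 = cos(225)*3.9 - sin(225)*-4.2 + 3.6 = -2.1276
y1 = sin(225)*3.9 + cos(225)*-4.2 + -3.5 = -3.2879
After transform 2:
x2 = cos(297)*-2.1276 - sin(297)*-3.2879 + -1.6
= -5.4954


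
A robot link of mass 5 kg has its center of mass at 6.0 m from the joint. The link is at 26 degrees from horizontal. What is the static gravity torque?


tau = m*g*L*cos(angle)
= 5 * 9.81 * 6.0 * cos(26 deg)
= 5 * 9.81 * 6.0 * 0.8988
= 264.5151 Nm


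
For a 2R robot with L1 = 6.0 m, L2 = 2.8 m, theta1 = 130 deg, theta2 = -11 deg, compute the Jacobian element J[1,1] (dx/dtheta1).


J[1,1] = -L1*sin(t1) - L2*sin(t1+t2)
= -6.0*sin(130) - 2.8*sin(119)
= -7.0452


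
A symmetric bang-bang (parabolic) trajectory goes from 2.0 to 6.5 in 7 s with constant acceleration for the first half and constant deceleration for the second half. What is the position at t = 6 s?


Symmetric rest-to-rest: each phase covers (pf-p0)/2 in time T/2. 0.5*a*(T/2)^2 = (pf-p0)/2 => a = 4*(pf-p0)/T^2
a = 4*(6.5-2.0)/7^2 = 0.3673
t = 6 is in the deceleration phase (t > T/2).
p = pf - 0.5*a*(T-t)^2 = 6.5 - 0.5*0.3673*1^2
= 6.3163


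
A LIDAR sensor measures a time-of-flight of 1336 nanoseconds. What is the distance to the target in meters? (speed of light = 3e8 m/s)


tof = 1336 ns = 1.336e-06 s
dist = c * tof / 2
= 3e8 * 1.336e-06 / 2
= 200.4 m


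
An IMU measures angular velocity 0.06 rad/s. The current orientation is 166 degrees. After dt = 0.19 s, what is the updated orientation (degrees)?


delta_theta = w * dt = 0.06 * 0.19 = 0.0114 rad
= 0.6532 deg
theta_new = 166 + 0.6532 = 166.6532 deg


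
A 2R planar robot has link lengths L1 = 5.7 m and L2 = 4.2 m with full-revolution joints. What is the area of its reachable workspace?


r_max = L1 + L2 = 9.9 m
r_min = |L1 - L2| = 1.5 m
Area = pi*(r_max^2 - r_min^2)
= pi*(98.01 - 2.25)
= pi * 95.76
= 300.8389 m^2


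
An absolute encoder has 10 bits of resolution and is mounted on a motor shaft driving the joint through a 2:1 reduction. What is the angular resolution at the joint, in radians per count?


counts = 2^10 = 1024
effective counts at joint = 1024 * 2 = 2048
resolution = 2*pi / 2048
= 0.0031 rad/count


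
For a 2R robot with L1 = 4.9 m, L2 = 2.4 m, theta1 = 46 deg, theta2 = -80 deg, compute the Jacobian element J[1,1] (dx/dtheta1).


J[1,1] = -L1*sin(t1) - L2*sin(t1+t2)
= -4.9*sin(46) - 2.4*sin(-34)
= -2.1827


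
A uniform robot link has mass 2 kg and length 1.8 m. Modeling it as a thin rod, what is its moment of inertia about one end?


I = (1/3) * m * L^2
= (1/3) * 2 * 1.8^2
= 0.333333 * 2 * 3.24
= 2.16 kg*m^2


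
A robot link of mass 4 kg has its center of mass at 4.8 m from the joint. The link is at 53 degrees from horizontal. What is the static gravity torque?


tau = m*g*L*cos(angle)
= 4 * 9.81 * 4.8 * cos(53 deg)
= 4 * 9.81 * 4.8 * 0.6018
= 113.3531 Nm


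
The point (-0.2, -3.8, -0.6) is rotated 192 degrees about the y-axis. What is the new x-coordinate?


Rotation about y-axis: x' = x*cos(theta) + z*sin(theta)
= -0.2 * -0.9781 + -0.6 * -0.2079
= 0.3204


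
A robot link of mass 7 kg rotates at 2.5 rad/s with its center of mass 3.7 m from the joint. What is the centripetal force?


F = m * omega^2 * r
= 7 * 2.5^2 * 3.7
= 7 * 6.25 * 3.7
= 161.875 N


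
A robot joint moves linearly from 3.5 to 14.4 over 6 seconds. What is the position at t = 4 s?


s = t/T = 4/6 = 0.6667
p(t) = p0 + (pf-p0)*s
= 3.5 + (14.4 - 3.5) * 0.6667
= 10.7667


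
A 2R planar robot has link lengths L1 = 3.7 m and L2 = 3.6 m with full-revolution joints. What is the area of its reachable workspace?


r_max = L1 + L2 = 7.3 m
r_min = |L1 - L2| = 0.1 m
Area = pi*(r_max^2 - r_min^2)
= pi*(53.29 - 0.01)
= pi * 53.28
= 167.3841 m^2


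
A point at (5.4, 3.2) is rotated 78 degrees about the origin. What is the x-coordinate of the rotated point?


x' = x*cos(theta) - y*sin(theta)
cos(78 deg) = 0.2079, sin(78 deg) = 0.9781
x' = 5.4 * 0.2079 - 3.2 * 0.9781
= 1.1227 - 3.1301
= -2.0073


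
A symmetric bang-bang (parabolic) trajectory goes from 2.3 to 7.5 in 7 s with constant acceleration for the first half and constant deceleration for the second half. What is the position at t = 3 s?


Symmetric rest-to-rest: each phase covers (pf-p0)/2 in time T/2. 0.5*a*(T/2)^2 = (pf-p0)/2 => a = 4*(pf-p0)/T^2
a = 4*(7.5-2.3)/7^2 = 0.4245
t = 3 is in the acceleration phase (t <= T/2).
p = p0 + 0.5*a*t^2 = 2.3 + 0.5*0.4245*3^2
= 4.2102


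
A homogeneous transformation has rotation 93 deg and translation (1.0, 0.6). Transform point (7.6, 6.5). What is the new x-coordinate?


x' = cos(theta)*px - sin(theta)*py + tx
= -0.0523*7.6 - 0.9986*6.5 + 1.0
= -5.8888


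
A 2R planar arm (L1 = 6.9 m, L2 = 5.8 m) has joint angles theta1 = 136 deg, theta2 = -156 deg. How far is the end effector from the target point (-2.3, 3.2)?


End effector via forward kinematics:
x = L1*cos(t1) + L2*cos(t1+t2) = 0.4868
y = L1*sin(t1) + L2*sin(t1+t2) = 2.8094
Distance to target:
d = sqrt((-2.3 - 0.4868)^2 + (3.2 - 2.8094)^2)
= sqrt(7.7661 + 0.1525)
= 2.814 m


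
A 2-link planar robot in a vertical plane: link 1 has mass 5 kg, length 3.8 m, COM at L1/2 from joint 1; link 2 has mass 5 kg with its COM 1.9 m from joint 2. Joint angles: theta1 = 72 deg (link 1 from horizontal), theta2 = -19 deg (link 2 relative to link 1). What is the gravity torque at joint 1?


Horizontal distance from joint 1 to link-1 COM:
  x_c1 = (L1/2)*cos(t1) = 1.9 * 0.309 = 0.5871 m
Horizontal distance from joint 1 to link-2 COM:
  x_c2 = L1*cos(t1) + Lc2*cos(t1+t2)
       = 3.8*0.309 + 1.9*0.6018 = 2.3177 m
tau1 = m1*g*x_c1 + m2*g*x_c2
     = 5*9.81*0.5871 + 5*9.81*2.3177
     = 28.7988 + 113.6838
     = 142.4827 Nm


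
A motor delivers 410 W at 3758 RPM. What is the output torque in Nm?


omega = 3758 * 2*pi/60 = 393.5368 rad/s
tau = P / omega = 410 / 393.5368
= 1.0418 Nm


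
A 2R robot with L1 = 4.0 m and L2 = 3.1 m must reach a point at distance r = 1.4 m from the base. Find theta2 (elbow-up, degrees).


cos(theta2) = (r^2 - L1^2 - L2^2) / (2*L1*L2)
cos(theta2) = (1.96 - 16.0 - 9.61) / 24.8
cos(theta2) = -0.953629
theta2 = 162.4833 degrees


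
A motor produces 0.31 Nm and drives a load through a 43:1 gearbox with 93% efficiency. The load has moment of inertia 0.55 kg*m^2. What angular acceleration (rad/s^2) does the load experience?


tau_out = tau_motor * N * eta
= 0.31 * 43 * 0.93 = 12.3969 Nm
alpha = tau_out / I = 12.3969 / 0.55
= 22.5398 rad/s^2


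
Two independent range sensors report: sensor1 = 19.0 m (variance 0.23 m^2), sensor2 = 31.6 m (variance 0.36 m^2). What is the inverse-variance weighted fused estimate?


w1 = (1/var1) / (1/var1 + 1/var2)
   = 4.3478 / (4.3478 + 2.7778) = 0.6102
w2 = 1 - w1 = 0.3898
fused = w1*s1 + w2*s2 = 11.5932 + 12.3186
= 23.9119 m


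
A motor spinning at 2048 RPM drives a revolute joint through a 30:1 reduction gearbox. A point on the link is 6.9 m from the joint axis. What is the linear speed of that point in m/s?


omega_motor = 2048 * 2*pi/60 = 214.4661 rad/s
omega_joint = omega_motor / 30 = 7.1489 rad/s
v = omega_joint * r = 7.1489 * 6.9
= 49.3272 m/s


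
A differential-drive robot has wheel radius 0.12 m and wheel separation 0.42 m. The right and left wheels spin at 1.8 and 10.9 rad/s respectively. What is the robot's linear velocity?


vR = r*wR = 0.12*1.8 = 0.216 m/s
vL = r*wL = 0.12*10.9 = 1.308 m/s
v = (vR+vL)/2 = 0.762 m/s
omega = (vR-vL)/L = -2.6 rad/s
linear velocity = 0.762 m/s


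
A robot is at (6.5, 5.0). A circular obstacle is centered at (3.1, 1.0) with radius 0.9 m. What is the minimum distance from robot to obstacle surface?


center_dist = sqrt((6.5-3.1)^2 + (5.0-1.0)^2)
= sqrt(11.56 + 16.0)
= 5.2498
min_dist = center_dist - radius = 5.2498 - 0.9 = 4.3498 m


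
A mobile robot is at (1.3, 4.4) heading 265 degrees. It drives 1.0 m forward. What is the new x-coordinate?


x_new = x0 + d*cos(theta)
= 1.3 + 1.0*cos(265)
= 1.3 + -0.0872
= 1.2128


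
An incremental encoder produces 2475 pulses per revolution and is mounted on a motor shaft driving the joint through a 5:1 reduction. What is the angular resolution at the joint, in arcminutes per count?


counts per rev = 2475
effective counts at joint = 2475 * 5 = 12375
resolution = 360*60 / 12375
= 1.7455 arcmin/count


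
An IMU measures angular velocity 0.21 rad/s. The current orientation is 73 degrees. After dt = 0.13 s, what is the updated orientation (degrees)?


delta_theta = w * dt = 0.21 * 0.13 = 0.0273 rad
= 1.5642 deg
theta_new = 73 + 1.5642 = 74.5642 deg


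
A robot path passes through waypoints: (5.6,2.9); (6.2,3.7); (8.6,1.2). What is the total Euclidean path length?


Segment lengths:
  seg1 = sqrt((0.6)^2 + (0.8)^2) = 1.0
  seg2 = sqrt((2.4)^2 + (-2.5)^2) = 3.4655
Total = 4.4655


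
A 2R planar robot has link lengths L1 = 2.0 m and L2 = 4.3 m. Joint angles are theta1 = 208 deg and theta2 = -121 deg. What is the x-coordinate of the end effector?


Convert angles to radians: theta1 = 3.6303, theta2 = -2.1118
x = L1*cos(theta1) + L2*cos(theta1+theta2)
x = -1.7659 + 0.225
x = -1.5409


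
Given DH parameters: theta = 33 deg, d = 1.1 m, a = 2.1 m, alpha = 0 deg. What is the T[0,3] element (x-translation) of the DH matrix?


T[0,3] = a * cos(theta)
= 2.1 * cos(33 deg)
= 2.1 * 0.8387
= 1.7612


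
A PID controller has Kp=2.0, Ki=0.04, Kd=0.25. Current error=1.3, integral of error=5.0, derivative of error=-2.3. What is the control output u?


u = Kp*e + Ki*int(e) + Kd*de/dt
= 2.0*1.3 + 0.04*5.0 + 0.25*(-2.3)
= 2.6 + 0.2 + -0.575
= 2.225


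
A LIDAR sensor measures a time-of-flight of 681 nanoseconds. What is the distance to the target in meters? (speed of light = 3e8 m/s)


tof = 681 ns = 6.81e-07 s
dist = c * tof / 2
= 3e8 * 6.81e-07 / 2
= 102.15 m


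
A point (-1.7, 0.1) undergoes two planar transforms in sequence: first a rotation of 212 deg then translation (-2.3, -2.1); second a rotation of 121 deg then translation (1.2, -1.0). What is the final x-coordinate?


After transform 1:
x1 = cos(212)*-1.7 - sin(212)*0.1 + -2.3 = -0.8053
y1 = sin(212)*-1.7 + cos(212)*0.1 + -2.1 = -1.2839
After transform 2:
x2 = cos(121)*-0.8053 - sin(121)*-1.2839 + 1.2
= 2.7153


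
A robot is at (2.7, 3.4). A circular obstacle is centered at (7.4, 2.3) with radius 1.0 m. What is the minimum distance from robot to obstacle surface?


center_dist = sqrt((2.7-7.4)^2 + (3.4-2.3)^2)
= sqrt(22.09 + 1.21)
= 4.827
min_dist = center_dist - radius = 4.827 - 1.0 = 3.827 m


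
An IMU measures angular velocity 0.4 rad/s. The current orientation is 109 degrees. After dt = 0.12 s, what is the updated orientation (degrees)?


delta_theta = w * dt = 0.4 * 0.12 = 0.048 rad
= 2.7502 deg
theta_new = 109 + 2.7502 = 111.7502 deg


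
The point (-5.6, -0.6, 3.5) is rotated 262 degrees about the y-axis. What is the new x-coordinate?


Rotation about y-axis: x' = x*cos(theta) + z*sin(theta)
= -5.6 * -0.1392 + 3.5 * -0.9903
= -2.6866


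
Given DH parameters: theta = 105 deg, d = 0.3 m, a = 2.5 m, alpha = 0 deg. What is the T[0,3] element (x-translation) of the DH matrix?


T[0,3] = a * cos(theta)
= 2.5 * cos(105 deg)
= 2.5 * -0.2588
= -0.647


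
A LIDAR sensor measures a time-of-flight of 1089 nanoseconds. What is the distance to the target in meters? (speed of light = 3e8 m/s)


tof = 1089 ns = 1.089e-06 s
dist = c * tof / 2
= 3e8 * 1.089e-06 / 2
= 163.35 m


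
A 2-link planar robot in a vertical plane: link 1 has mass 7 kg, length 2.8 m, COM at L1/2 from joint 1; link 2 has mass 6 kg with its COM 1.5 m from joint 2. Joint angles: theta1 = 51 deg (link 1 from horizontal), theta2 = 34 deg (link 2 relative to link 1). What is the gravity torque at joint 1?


Horizontal distance from joint 1 to link-1 COM:
  x_c1 = (L1/2)*cos(t1) = 1.4 * 0.6293 = 0.881 m
Horizontal distance from joint 1 to link-2 COM:
  x_c2 = L1*cos(t1) + Lc2*cos(t1+t2)
       = 2.8*0.6293 + 1.5*0.0872 = 1.8928 m
tau1 = m1*g*x_c1 + m2*g*x_c2
     = 7*9.81*0.881 + 6*9.81*1.8928
     = 60.5016 + 111.412
     = 171.9136 Nm


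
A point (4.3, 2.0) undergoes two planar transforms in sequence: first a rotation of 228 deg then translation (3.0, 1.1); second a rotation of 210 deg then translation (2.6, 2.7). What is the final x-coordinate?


After transform 1:
x1 = cos(228)*4.3 - sin(228)*2.0 + 3.0 = 1.609
y1 = sin(228)*4.3 + cos(228)*2.0 + 1.1 = -3.4338
After transform 2:
x2 = cos(210)*1.609 - sin(210)*-3.4338 + 2.6
= -0.5104


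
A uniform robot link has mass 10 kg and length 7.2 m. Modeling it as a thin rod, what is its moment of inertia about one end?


I = (1/3) * m * L^2
= (1/3) * 10 * 7.2^2
= 0.333333 * 10 * 51.84
= 172.8 kg*m^2


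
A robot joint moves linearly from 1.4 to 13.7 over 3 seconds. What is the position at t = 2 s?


s = t/T = 2/3 = 0.6667
p(t) = p0 + (pf-p0)*s
= 1.4 + (13.7 - 1.4) * 0.6667
= 9.6


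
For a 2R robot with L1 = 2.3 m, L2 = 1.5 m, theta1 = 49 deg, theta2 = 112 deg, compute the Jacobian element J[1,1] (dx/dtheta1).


J[1,1] = -L1*sin(t1) - L2*sin(t1+t2)
= -2.3*sin(49) - 1.5*sin(161)
= -2.2242


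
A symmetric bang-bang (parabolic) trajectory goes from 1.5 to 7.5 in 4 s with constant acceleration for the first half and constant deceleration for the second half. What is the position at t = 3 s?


Symmetric rest-to-rest: each phase covers (pf-p0)/2 in time T/2. 0.5*a*(T/2)^2 = (pf-p0)/2 => a = 4*(pf-p0)/T^2
a = 4*(7.5-1.5)/4^2 = 1.5
t = 3 is in the deceleration phase (t > T/2).
p = pf - 0.5*a*(T-t)^2 = 7.5 - 0.5*1.5*1^2
= 6.75


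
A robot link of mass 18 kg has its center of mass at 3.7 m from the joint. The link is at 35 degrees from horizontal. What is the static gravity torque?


tau = m*g*L*cos(angle)
= 18 * 9.81 * 3.7 * cos(35 deg)
= 18 * 9.81 * 3.7 * 0.8192
= 535.1897 Nm


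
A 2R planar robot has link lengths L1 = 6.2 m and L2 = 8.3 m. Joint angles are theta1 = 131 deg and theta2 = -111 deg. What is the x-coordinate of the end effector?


Convert angles to radians: theta1 = 2.2864, theta2 = -1.9373
x = L1*cos(theta1) + L2*cos(theta1+theta2)
x = -4.0676 + 7.7994
x = 3.7319


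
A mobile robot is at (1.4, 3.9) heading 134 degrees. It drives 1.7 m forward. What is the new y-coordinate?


y_new = y0 + d*sin(theta)
= 3.9 + 1.7*sin(134)
= 3.9 + 1.2229
= 5.1229


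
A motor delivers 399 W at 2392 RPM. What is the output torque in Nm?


omega = 2392 * 2*pi/60 = 250.4897 rad/s
tau = P / omega = 399 / 250.4897
= 1.5929 Nm


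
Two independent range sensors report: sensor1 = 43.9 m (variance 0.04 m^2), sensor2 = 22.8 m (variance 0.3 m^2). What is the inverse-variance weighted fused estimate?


w1 = (1/var1) / (1/var1 + 1/var2)
   = 25.0 / (25.0 + 3.3333) = 0.8824
w2 = 1 - w1 = 0.1176
fused = w1*s1 + w2*s2 = 38.7353 + 2.6824
= 41.4176 m


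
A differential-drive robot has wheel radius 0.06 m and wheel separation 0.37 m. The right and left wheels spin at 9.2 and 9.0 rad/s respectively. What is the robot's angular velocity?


vR = r*wR = 0.06*9.2 = 0.552 m/s
vL = r*wL = 0.06*9.0 = 0.54 m/s
v = (vR+vL)/2 = 0.546 m/s
omega = (vR-vL)/L = 0.0324 rad/s
angular velocity = 0.0324 rad/s


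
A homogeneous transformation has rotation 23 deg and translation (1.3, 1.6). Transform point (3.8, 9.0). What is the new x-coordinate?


x' = cos(theta)*px - sin(theta)*py + tx
= 0.9205*3.8 - 0.3907*9.0 + 1.3
= 1.2813


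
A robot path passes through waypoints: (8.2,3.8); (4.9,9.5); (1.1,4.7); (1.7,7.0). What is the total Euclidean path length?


Segment lengths:
  seg1 = sqrt((-3.3)^2 + (5.7)^2) = 6.5863
  seg2 = sqrt((-3.8)^2 + (-4.8)^2) = 6.1221
  seg3 = sqrt((0.6)^2 + (2.3)^2) = 2.377
Total = 15.0854


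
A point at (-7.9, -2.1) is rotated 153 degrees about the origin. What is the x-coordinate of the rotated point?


x' = x*cos(theta) - y*sin(theta)
cos(153 deg) = -0.891, sin(153 deg) = 0.454
x' = -7.9 * -0.891 - -2.1 * 0.454
= 7.039 - -0.9534
= 7.9923


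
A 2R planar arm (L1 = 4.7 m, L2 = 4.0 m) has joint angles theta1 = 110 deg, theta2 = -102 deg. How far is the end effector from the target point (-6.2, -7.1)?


End effector via forward kinematics:
x = L1*cos(t1) + L2*cos(t1+t2) = 2.3536
y = L1*sin(t1) + L2*sin(t1+t2) = 4.9732
Distance to target:
d = sqrt((-6.2 - 2.3536)^2 + (-7.1 - 4.9732)^2)
= sqrt(73.1637 + 145.7633)
= 14.7962 m


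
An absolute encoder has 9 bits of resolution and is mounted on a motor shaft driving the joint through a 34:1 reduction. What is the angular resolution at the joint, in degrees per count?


counts = 2^9 = 512
effective counts at joint = 512 * 34 = 17408
resolution = 360 / 17408
= 0.0207 deg/count


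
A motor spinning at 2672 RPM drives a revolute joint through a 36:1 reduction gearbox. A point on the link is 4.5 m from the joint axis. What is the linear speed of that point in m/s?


omega_motor = 2672 * 2*pi/60 = 279.8112 rad/s
omega_joint = omega_motor / 36 = 7.7725 rad/s
v = omega_joint * r = 7.7725 * 4.5
= 34.9764 m/s


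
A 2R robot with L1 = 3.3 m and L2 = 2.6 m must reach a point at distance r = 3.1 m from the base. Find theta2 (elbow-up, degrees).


cos(theta2) = (r^2 - L1^2 - L2^2) / (2*L1*L2)
cos(theta2) = (9.61 - 10.89 - 6.76) / 17.16
cos(theta2) = -0.468531
theta2 = 117.939 degrees


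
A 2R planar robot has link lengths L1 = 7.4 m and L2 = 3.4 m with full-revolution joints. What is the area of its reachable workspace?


r_max = L1 + L2 = 10.8 m
r_min = |L1 - L2| = 4.0 m
Area = pi*(r_max^2 - r_min^2)
= pi*(116.64 - 16.0)
= pi * 100.64
= 316.1699 m^2


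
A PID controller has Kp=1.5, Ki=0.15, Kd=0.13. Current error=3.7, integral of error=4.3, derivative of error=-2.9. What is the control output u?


u = Kp*e + Ki*int(e) + Kd*de/dt
= 1.5*3.7 + 0.15*4.3 + 0.13*(-2.9)
= 5.55 + 0.645 + -0.377
= 5.818


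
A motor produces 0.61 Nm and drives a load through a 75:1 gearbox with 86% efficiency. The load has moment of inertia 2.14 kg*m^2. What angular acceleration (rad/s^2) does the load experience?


tau_out = tau_motor * N * eta
= 0.61 * 75 * 0.86 = 39.345 Nm
alpha = tau_out / I = 39.345 / 2.14
= 18.3855 rad/s^2


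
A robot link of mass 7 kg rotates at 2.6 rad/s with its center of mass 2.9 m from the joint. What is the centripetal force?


F = m * omega^2 * r
= 7 * 2.6^2 * 2.9
= 7 * 6.76 * 2.9
= 137.228 N


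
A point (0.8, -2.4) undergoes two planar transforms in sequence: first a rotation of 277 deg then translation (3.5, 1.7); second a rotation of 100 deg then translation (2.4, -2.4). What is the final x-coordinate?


After transform 1:
x1 = cos(277)*0.8 - sin(277)*-2.4 + 3.5 = 1.2154
y1 = sin(277)*0.8 + cos(277)*-2.4 + 1.7 = 0.6135
After transform 2:
x2 = cos(100)*1.2154 - sin(100)*0.6135 + 2.4
= 1.5848


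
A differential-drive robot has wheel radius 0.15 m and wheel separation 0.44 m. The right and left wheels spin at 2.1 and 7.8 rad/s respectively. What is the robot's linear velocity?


vR = r*wR = 0.15*2.1 = 0.315 m/s
vL = r*wL = 0.15*7.8 = 1.17 m/s
v = (vR+vL)/2 = 0.7425 m/s
omega = (vR-vL)/L = -1.9432 rad/s
linear velocity = 0.7425 m/s


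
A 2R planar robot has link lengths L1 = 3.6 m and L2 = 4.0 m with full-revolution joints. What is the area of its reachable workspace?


r_max = L1 + L2 = 7.6 m
r_min = |L1 - L2| = 0.4 m
Area = pi*(r_max^2 - r_min^2)
= pi*(57.76 - 0.16)
= pi * 57.6
= 180.9557 m^2


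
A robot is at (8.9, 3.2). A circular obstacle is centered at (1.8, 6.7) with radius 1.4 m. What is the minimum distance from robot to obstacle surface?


center_dist = sqrt((8.9-1.8)^2 + (3.2-6.7)^2)
= sqrt(50.41 + 12.25)
= 7.9158
min_dist = center_dist - radius = 7.9158 - 1.4 = 6.5158 m


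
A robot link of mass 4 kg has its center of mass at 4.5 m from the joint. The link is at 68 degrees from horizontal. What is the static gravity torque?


tau = m*g*L*cos(angle)
= 4 * 9.81 * 4.5 * cos(68 deg)
= 4 * 9.81 * 4.5 * 0.3746
= 66.148 Nm


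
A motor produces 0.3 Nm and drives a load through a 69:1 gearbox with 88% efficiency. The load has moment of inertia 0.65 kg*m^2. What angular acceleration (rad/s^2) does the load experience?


tau_out = tau_motor * N * eta
= 0.3 * 69 * 0.88 = 18.216 Nm
alpha = tau_out / I = 18.216 / 0.65
= 28.0246 rad/s^2


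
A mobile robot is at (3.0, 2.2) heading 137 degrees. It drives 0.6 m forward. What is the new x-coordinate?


x_new = x0 + d*cos(theta)
= 3.0 + 0.6*cos(137)
= 3.0 + -0.4388
= 2.5612


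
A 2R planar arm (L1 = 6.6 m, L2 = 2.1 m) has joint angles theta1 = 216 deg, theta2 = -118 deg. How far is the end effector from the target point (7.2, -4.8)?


End effector via forward kinematics:
x = L1*cos(t1) + L2*cos(t1+t2) = -5.6318
y = L1*sin(t1) + L2*sin(t1+t2) = -1.7998
Distance to target:
d = sqrt((7.2 - -5.6318)^2 + (-4.8 - -1.7998)^2)
= sqrt(164.6545 + 9.0011)
= 13.1778 m


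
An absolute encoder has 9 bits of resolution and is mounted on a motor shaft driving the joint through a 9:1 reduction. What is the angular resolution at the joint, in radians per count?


counts = 2^9 = 512
effective counts at joint = 512 * 9 = 4608
resolution = 2*pi / 4608
= 0.0014 rad/count


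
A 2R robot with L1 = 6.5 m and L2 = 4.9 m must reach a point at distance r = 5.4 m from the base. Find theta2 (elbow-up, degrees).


cos(theta2) = (r^2 - L1^2 - L2^2) / (2*L1*L2)
cos(theta2) = (29.16 - 42.25 - 24.01) / 63.7
cos(theta2) = -0.582418
theta2 = 125.6208 degrees


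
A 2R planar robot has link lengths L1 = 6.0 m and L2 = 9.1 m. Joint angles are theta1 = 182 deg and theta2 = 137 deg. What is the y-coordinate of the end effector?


Convert angles to radians: theta1 = 3.1765, theta2 = 2.3911
y = L1*sin(theta1) + L2*sin(theta1+theta2)
y = -0.2094 + -5.9701
y = -6.1795


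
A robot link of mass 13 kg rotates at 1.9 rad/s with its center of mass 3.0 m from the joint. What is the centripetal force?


F = m * omega^2 * r
= 13 * 1.9^2 * 3.0
= 13 * 3.61 * 3.0
= 140.79 N


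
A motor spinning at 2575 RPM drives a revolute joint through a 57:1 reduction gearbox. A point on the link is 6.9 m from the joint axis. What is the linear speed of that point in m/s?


omega_motor = 2575 * 2*pi/60 = 269.6534 rad/s
omega_joint = omega_motor / 57 = 4.7308 rad/s
v = omega_joint * r = 4.7308 * 6.9
= 32.6422 m/s


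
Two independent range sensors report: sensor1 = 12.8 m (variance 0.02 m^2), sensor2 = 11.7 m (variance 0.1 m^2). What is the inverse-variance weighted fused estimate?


w1 = (1/var1) / (1/var1 + 1/var2)
   = 50.0 / (50.0 + 10.0) = 0.8333
w2 = 1 - w1 = 0.1667
fused = w1*s1 + w2*s2 = 10.6667 + 1.95
= 12.6167 m


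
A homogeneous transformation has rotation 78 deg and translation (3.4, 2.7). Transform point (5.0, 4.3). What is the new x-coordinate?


x' = cos(theta)*px - sin(theta)*py + tx
= 0.2079*5.0 - 0.9781*4.3 + 3.4
= 0.2335


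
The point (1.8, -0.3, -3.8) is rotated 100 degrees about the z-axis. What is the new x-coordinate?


Rotation about z-axis: x' = x*cos(theta) - y*sin(theta)
= 1.8 * -0.1736 - -0.3 * 0.9848
= -0.0171


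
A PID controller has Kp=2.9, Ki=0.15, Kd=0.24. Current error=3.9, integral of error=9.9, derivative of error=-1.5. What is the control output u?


u = Kp*e + Ki*int(e) + Kd*de/dt
= 2.9*3.9 + 0.15*9.9 + 0.24*(-1.5)
= 11.31 + 1.485 + -0.36
= 12.435


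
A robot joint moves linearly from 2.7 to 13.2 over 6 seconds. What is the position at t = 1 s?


s = t/T = 1/6 = 0.1667
p(t) = p0 + (pf-p0)*s
= 2.7 + (13.2 - 2.7) * 0.1667
= 4.45


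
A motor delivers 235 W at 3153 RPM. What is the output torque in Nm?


omega = 3153 * 2*pi/60 = 330.1814 rad/s
tau = P / omega = 235 / 330.1814
= 0.7117 Nm


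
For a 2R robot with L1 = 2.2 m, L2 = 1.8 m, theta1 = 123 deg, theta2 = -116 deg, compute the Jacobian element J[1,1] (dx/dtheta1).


J[1,1] = -L1*sin(t1) - L2*sin(t1+t2)
= -2.2*sin(123) - 1.8*sin(7)
= -2.0644


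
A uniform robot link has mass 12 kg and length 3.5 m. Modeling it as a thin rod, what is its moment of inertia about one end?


I = (1/3) * m * L^2
= (1/3) * 12 * 3.5^2
= 0.333333 * 12 * 12.25
= 49.0 kg*m^2


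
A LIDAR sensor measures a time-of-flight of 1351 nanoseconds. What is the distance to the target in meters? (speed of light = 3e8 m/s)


tof = 1351 ns = 1.351e-06 s
dist = c * tof / 2
= 3e8 * 1.351e-06 / 2
= 202.65 m


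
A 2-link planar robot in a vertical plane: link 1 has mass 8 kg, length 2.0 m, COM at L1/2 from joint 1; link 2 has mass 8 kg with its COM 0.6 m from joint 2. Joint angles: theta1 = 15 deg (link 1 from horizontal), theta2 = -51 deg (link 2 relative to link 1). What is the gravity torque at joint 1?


Horizontal distance from joint 1 to link-1 COM:
  x_c1 = (L1/2)*cos(t1) = 1.0 * 0.9659 = 0.9659 m
Horizontal distance from joint 1 to link-2 COM:
  x_c2 = L1*cos(t1) + Lc2*cos(t1+t2)
       = 2.0*0.9659 + 0.6*0.809 = 2.4173 m
tau1 = m1*g*x_c1 + m2*g*x_c2
     = 8*9.81*0.9659 + 8*9.81*2.4173
     = 75.8059 + 189.7067
     = 265.5126 Nm


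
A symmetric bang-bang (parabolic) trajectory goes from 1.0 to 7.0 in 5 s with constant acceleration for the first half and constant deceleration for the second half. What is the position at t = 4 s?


Symmetric rest-to-rest: each phase covers (pf-p0)/2 in time T/2. 0.5*a*(T/2)^2 = (pf-p0)/2 => a = 4*(pf-p0)/T^2
a = 4*(7.0-1.0)/5^2 = 0.96
t = 4 is in the deceleration phase (t > T/2).
p = pf - 0.5*a*(T-t)^2 = 7.0 - 0.5*0.96*1^2
= 6.52


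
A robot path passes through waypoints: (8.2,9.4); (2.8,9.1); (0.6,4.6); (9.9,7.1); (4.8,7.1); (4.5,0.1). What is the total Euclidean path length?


Segment lengths:
  seg1 = sqrt((-5.4)^2 + (-0.3)^2) = 5.4083
  seg2 = sqrt((-2.2)^2 + (-4.5)^2) = 5.009
  seg3 = sqrt((9.3)^2 + (2.5)^2) = 9.6302
  seg4 = sqrt((-5.1)^2 + (0.0)^2) = 5.1
  seg5 = sqrt((-0.3)^2 + (-7.0)^2) = 7.0064
Total = 32.1539


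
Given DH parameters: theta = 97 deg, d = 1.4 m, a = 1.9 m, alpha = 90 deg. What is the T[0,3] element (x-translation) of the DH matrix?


T[0,3] = a * cos(theta)
= 1.9 * cos(97 deg)
= 1.9 * -0.1219
= -0.2316


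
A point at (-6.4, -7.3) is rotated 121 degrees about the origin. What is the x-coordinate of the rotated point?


x' = x*cos(theta) - y*sin(theta)
cos(121 deg) = -0.515, sin(121 deg) = 0.8572
x' = -6.4 * -0.515 - -7.3 * 0.8572
= 3.2962 - -6.2573
= 9.5536


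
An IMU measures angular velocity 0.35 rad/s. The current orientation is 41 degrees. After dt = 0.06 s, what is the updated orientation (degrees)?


delta_theta = w * dt = 0.35 * 0.06 = 0.021 rad
= 1.2032 deg
theta_new = 41 + 1.2032 = 42.2032 deg


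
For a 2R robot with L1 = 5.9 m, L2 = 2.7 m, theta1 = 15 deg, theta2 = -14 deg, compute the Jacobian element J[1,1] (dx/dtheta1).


J[1,1] = -L1*sin(t1) - L2*sin(t1+t2)
= -5.9*sin(15) - 2.7*sin(1)
= -1.5742


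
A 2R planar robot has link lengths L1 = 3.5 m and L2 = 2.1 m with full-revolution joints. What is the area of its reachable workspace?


r_max = L1 + L2 = 5.6 m
r_min = |L1 - L2| = 1.4 m
Area = pi*(r_max^2 - r_min^2)
= pi*(31.36 - 1.96)
= pi * 29.4
= 92.3628 m^2


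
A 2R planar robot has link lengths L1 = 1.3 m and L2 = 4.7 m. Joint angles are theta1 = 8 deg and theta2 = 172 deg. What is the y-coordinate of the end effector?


Convert angles to radians: theta1 = 0.1396, theta2 = 3.002
y = L1*sin(theta1) + L2*sin(theta1+theta2)
y = 0.1809 + -0.0
y = 0.1809


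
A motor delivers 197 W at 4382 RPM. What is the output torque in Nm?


omega = 4382 * 2*pi/60 = 458.882 rad/s
tau = P / omega = 197 / 458.882
= 0.4293 Nm


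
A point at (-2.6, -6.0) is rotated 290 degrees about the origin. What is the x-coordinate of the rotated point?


x' = x*cos(theta) - y*sin(theta)
cos(290 deg) = 0.342, sin(290 deg) = -0.9397
x' = -2.6 * 0.342 - -6.0 * -0.9397
= -0.8893 - 5.6382
= -6.5274


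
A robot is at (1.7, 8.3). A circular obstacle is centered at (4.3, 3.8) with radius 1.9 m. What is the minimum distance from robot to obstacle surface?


center_dist = sqrt((1.7-4.3)^2 + (8.3-3.8)^2)
= sqrt(6.76 + 20.25)
= 5.1971
min_dist = center_dist - radius = 5.1971 - 1.9 = 3.2971 m


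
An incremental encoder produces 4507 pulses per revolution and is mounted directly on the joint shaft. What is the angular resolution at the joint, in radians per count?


counts per rev = 4507
resolution = 2*pi / 4507
= 0.0014 rad/count


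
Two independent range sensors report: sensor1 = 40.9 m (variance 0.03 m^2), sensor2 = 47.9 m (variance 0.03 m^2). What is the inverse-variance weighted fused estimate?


w1 = (1/var1) / (1/var1 + 1/var2)
   = 33.3333 / (33.3333 + 33.3333) = 0.5
w2 = 1 - w1 = 0.5
fused = w1*s1 + w2*s2 = 20.45 + 23.95
= 44.4 m


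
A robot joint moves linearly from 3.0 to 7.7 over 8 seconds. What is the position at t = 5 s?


s = t/T = 5/8 = 0.625
p(t) = p0 + (pf-p0)*s
= 3.0 + (7.7 - 3.0) * 0.625
= 5.9375


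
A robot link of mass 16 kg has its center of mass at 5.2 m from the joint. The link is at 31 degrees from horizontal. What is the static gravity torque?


tau = m*g*L*cos(angle)
= 16 * 9.81 * 5.2 * cos(31 deg)
= 16 * 9.81 * 5.2 * 0.8572
= 699.6131 Nm


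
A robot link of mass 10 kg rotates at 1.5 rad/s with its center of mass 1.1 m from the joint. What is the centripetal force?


F = m * omega^2 * r
= 10 * 1.5^2 * 1.1
= 10 * 2.25 * 1.1
= 24.75 N


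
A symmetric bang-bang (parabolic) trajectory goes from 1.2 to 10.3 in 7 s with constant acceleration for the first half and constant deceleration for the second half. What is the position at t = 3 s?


Symmetric rest-to-rest: each phase covers (pf-p0)/2 in time T/2. 0.5*a*(T/2)^2 = (pf-p0)/2 => a = 4*(pf-p0)/T^2
a = 4*(10.3-1.2)/7^2 = 0.7429
t = 3 is in the acceleration phase (t <= T/2).
p = p0 + 0.5*a*t^2 = 1.2 + 0.5*0.7429*3^2
= 4.5429


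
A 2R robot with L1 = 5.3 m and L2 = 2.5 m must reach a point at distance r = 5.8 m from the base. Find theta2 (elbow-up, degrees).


cos(theta2) = (r^2 - L1^2 - L2^2) / (2*L1*L2)
cos(theta2) = (33.64 - 28.09 - 6.25) / 26.5
cos(theta2) = -0.026415
theta2 = 91.5136 degrees


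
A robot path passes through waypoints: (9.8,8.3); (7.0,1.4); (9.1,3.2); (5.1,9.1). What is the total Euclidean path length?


Segment lengths:
  seg1 = sqrt((-2.8)^2 + (-6.9)^2) = 7.4465
  seg2 = sqrt((2.1)^2 + (1.8)^2) = 2.7659
  seg3 = sqrt((-4.0)^2 + (5.9)^2) = 7.1281
Total = 17.3405


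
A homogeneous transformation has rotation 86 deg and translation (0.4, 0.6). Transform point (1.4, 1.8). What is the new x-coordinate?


x' = cos(theta)*px - sin(theta)*py + tx
= 0.0698*1.4 - 0.9976*1.8 + 0.4
= -1.298


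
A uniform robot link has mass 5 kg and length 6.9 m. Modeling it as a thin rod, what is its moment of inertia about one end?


I = (1/3) * m * L^2
= (1/3) * 5 * 6.9^2
= 0.333333 * 5 * 47.61
= 79.35 kg*m^2


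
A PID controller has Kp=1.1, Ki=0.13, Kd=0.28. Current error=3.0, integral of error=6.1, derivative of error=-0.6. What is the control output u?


u = Kp*e + Ki*int(e) + Kd*de/dt
= 1.1*3.0 + 0.13*6.1 + 0.28*(-0.6)
= 3.3 + 0.793 + -0.168
= 3.925


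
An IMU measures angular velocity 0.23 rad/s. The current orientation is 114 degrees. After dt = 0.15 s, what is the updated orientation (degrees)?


delta_theta = w * dt = 0.23 * 0.15 = 0.0345 rad
= 1.9767 deg
theta_new = 114 + 1.9767 = 115.9767 deg


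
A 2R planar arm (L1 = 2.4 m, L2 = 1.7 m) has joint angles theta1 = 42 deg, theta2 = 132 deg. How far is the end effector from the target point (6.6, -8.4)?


End effector via forward kinematics:
x = L1*cos(t1) + L2*cos(t1+t2) = 0.0929
y = L1*sin(t1) + L2*sin(t1+t2) = 1.7836
Distance to target:
d = sqrt((6.6 - 0.0929)^2 + (-8.4 - 1.7836)^2)
= sqrt(42.3429 + 103.706)
= 12.0851 m


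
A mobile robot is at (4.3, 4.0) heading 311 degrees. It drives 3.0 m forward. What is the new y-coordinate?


y_new = y0 + d*sin(theta)
= 4.0 + 3.0*sin(311)
= 4.0 + -2.2641
= 1.7359


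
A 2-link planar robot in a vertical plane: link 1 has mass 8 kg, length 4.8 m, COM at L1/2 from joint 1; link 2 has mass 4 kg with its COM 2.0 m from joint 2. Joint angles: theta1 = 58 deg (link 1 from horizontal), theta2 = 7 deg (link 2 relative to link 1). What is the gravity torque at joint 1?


Horizontal distance from joint 1 to link-1 COM:
  x_c1 = (L1/2)*cos(t1) = 2.4 * 0.5299 = 1.2718 m
Horizontal distance from joint 1 to link-2 COM:
  x_c2 = L1*cos(t1) + Lc2*cos(t1+t2)
       = 4.8*0.5299 + 2.0*0.4226 = 3.3888 m
tau1 = m1*g*x_c1 + m2*g*x_c2
     = 8*9.81*1.2718 + 4*9.81*3.3888
     = 99.8114 + 132.9784
     = 232.7898 Nm


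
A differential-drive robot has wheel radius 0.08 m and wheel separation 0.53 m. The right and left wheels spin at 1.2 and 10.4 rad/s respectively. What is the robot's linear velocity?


vR = r*wR = 0.08*1.2 = 0.096 m/s
vL = r*wL = 0.08*10.4 = 0.832 m/s
v = (vR+vL)/2 = 0.464 m/s
omega = (vR-vL)/L = -1.3887 rad/s
linear velocity = 0.464 m/s


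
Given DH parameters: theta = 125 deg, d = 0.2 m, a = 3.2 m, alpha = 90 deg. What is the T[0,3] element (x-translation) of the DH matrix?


T[0,3] = a * cos(theta)
= 3.2 * cos(125 deg)
= 3.2 * -0.5736
= -1.8354


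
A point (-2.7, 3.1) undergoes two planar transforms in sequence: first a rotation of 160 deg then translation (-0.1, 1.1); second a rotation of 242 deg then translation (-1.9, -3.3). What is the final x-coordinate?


After transform 1:
x1 = cos(160)*-2.7 - sin(160)*3.1 + -0.1 = 1.3769
y1 = sin(160)*-2.7 + cos(160)*3.1 + 1.1 = -2.7365
After transform 2:
x2 = cos(242)*1.3769 - sin(242)*-2.7365 + -1.9
= -4.9626


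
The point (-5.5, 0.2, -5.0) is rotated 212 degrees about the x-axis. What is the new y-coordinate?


Rotation about x-axis: y' = y*cos(theta) - z*sin(theta)
= 0.2 * -0.848 - -5.0 * -0.5299
= -2.8192


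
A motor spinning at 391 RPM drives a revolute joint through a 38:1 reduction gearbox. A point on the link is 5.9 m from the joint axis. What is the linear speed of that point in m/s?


omega_motor = 391 * 2*pi/60 = 40.9454 rad/s
omega_joint = omega_motor / 38 = 1.0775 rad/s
v = omega_joint * r = 1.0775 * 5.9
= 6.3573 m/s


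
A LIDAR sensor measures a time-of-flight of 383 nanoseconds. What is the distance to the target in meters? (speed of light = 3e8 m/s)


tof = 383 ns = 3.83e-07 s
dist = c * tof / 2
= 3e8 * 3.83e-07 / 2
= 57.45 m


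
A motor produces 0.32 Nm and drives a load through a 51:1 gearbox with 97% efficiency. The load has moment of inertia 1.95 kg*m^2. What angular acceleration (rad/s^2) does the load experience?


tau_out = tau_motor * N * eta
= 0.32 * 51 * 0.97 = 15.8304 Nm
alpha = tau_out / I = 15.8304 / 1.95
= 8.1182 rad/s^2


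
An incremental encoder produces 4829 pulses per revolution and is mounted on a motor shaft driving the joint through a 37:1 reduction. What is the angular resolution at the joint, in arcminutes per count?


counts per rev = 4829
effective counts at joint = 4829 * 37 = 178673
resolution = 360*60 / 178673
= 0.1209 arcmin/count


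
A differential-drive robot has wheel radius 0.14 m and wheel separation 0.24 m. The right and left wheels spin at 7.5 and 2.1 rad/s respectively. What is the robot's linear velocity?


vR = r*wR = 0.14*7.5 = 1.05 m/s
vL = r*wL = 0.14*2.1 = 0.294 m/s
v = (vR+vL)/2 = 0.672 m/s
omega = (vR-vL)/L = 3.15 rad/s
linear velocity = 0.672 m/s


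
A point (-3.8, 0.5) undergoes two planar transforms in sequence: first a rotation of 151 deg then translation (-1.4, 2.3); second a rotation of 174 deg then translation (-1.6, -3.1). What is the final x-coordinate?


After transform 1:
x1 = cos(151)*-3.8 - sin(151)*0.5 + -1.4 = 1.6812
y1 = sin(151)*-3.8 + cos(151)*0.5 + 2.3 = 0.0204
After transform 2:
x2 = cos(174)*1.6812 - sin(174)*0.0204 + -1.6
= -3.2741


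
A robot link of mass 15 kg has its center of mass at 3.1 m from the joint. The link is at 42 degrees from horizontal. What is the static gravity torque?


tau = m*g*L*cos(angle)
= 15 * 9.81 * 3.1 * cos(42 deg)
= 15 * 9.81 * 3.1 * 0.7431
= 338.9967 Nm


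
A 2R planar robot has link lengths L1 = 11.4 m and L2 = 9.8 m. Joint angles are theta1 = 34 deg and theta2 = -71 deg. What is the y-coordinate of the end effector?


Convert angles to radians: theta1 = 0.5934, theta2 = -1.2392
y = L1*sin(theta1) + L2*sin(theta1+theta2)
y = 6.3748 + -5.8978
y = 0.477


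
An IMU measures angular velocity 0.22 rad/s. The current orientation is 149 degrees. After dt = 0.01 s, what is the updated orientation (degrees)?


delta_theta = w * dt = 0.22 * 0.01 = 0.0022 rad
= 0.1261 deg
theta_new = 149 + 0.1261 = 149.1261 deg


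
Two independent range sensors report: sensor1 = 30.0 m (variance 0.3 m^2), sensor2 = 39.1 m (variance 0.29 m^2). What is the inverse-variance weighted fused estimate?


w1 = (1/var1) / (1/var1 + 1/var2)
   = 3.3333 / (3.3333 + 3.4483) = 0.4915
w2 = 1 - w1 = 0.5085
fused = w1*s1 + w2*s2 = 14.7458 + 19.8814
= 34.6271 m


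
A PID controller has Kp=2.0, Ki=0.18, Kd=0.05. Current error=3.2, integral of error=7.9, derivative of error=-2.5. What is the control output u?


u = Kp*e + Ki*int(e) + Kd*de/dt
= 2.0*3.2 + 0.18*7.9 + 0.05*(-2.5)
= 6.4 + 1.422 + -0.125
= 7.697


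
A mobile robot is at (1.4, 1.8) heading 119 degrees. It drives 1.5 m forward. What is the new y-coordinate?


y_new = y0 + d*sin(theta)
= 1.8 + 1.5*sin(119)
= 1.8 + 1.3119
= 3.1119


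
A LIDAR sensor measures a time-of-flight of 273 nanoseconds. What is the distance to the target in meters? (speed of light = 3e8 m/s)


tof = 273 ns = 2.73e-07 s
dist = c * tof / 2
= 3e8 * 2.73e-07 / 2
= 40.95 m


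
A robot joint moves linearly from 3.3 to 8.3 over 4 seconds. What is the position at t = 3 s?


s = t/T = 3/4 = 0.75
p(t) = p0 + (pf-p0)*s
= 3.3 + (8.3 - 3.3) * 0.75
= 7.05


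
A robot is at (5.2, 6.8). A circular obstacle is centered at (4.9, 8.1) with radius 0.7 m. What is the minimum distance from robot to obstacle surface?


center_dist = sqrt((5.2-4.9)^2 + (6.8-8.1)^2)
= sqrt(0.09 + 1.69)
= 1.3342
min_dist = center_dist - radius = 1.3342 - 0.7 = 0.6342 m


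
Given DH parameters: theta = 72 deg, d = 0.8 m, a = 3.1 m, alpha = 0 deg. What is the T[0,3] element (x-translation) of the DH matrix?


T[0,3] = a * cos(theta)
= 3.1 * cos(72 deg)
= 3.1 * 0.309
= 0.958


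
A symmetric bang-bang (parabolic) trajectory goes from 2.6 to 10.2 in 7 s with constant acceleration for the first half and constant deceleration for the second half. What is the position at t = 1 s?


Symmetric rest-to-rest: each phase covers (pf-p0)/2 in time T/2. 0.5*a*(T/2)^2 = (pf-p0)/2 => a = 4*(pf-p0)/T^2
a = 4*(10.2-2.6)/7^2 = 0.6204
t = 1 is in the acceleration phase (t <= T/2).
p = p0 + 0.5*a*t^2 = 2.6 + 0.5*0.6204*1^2
= 2.9102


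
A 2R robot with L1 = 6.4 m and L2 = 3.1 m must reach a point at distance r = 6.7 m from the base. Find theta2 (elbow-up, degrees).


cos(theta2) = (r^2 - L1^2 - L2^2) / (2*L1*L2)
cos(theta2) = (44.89 - 40.96 - 9.61) / 39.68
cos(theta2) = -0.143145
theta2 = 98.2299 degrees


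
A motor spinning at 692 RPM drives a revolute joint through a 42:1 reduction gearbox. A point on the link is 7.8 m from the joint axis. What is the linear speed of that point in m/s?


omega_motor = 692 * 2*pi/60 = 72.4661 rad/s
omega_joint = omega_motor / 42 = 1.7254 rad/s
v = omega_joint * r = 1.7254 * 7.8
= 13.458 m/s


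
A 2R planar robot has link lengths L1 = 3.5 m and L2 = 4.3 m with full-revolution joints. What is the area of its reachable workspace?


r_max = L1 + L2 = 7.8 m
r_min = |L1 - L2| = 0.8 m
Area = pi*(r_max^2 - r_min^2)
= pi*(60.84 - 0.64)
= pi * 60.2
= 189.1239 m^2


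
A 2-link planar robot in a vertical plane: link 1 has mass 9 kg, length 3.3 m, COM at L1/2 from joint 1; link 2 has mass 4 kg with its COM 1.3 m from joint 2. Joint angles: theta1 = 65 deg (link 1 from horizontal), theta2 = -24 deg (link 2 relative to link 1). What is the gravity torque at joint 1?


Horizontal distance from joint 1 to link-1 COM:
  x_c1 = (L1/2)*cos(t1) = 1.65 * 0.4226 = 0.6973 m
Horizontal distance from joint 1 to link-2 COM:
  x_c2 = L1*cos(t1) + Lc2*cos(t1+t2)
       = 3.3*0.4226 + 1.3*0.7547 = 2.3758 m
tau1 = m1*g*x_c1 + m2*g*x_c2
     = 9*9.81*0.6973 + 4*9.81*2.3758
     = 61.5664 + 93.2249
     = 154.7913 Nm
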